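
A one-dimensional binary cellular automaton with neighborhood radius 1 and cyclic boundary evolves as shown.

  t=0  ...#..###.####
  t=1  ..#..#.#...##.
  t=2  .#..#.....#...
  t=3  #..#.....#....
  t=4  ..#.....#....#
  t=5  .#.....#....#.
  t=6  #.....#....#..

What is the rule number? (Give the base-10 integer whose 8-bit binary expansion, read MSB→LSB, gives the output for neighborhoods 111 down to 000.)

130

  ### -> #   bit 7 = 1  t=0,i=7
  ##. -> .   bit 6 = 0  t=0,i=8
  #.# -> .   bit 5 = 0  t=0,i=9
  #.. -> .   bit 4 = 0  t=0,i=0
  .## -> .   bit 3 = 0  t=0,i=6
  .#. -> .   bit 2 = 0  t=0,i=3
  ..# -> #   bit 1 = 1  t=0,i=2
  ... -> .   bit 0 = 0  t=0,i=1
  bits 10000010 = 130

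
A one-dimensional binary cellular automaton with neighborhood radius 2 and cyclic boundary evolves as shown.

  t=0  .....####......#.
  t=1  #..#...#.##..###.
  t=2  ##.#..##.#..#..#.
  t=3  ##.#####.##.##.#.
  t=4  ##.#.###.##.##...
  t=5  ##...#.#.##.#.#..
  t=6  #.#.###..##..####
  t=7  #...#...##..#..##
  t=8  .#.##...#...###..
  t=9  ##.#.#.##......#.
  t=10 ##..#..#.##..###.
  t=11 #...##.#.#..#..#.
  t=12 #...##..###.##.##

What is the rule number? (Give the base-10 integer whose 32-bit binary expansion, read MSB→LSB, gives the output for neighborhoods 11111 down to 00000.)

  ##### -> #   bit 31 = 1  t=3,i=5
  ####. -> #   bit 30 = 1  t=0,i=7
  ###.# -> #   bit 29 = 1  t=1,i=15
  ###.. -> .   bit 28 = 0  t=0,i=8
  ##.## -> .   bit 27 = 0  t=3,i=2
  ##.#. -> .   bit 26 = 0  t=1,i=16
  ##..# -> .   bit 25 = 0  t=1,i=11
  ##... -> #   bit 24 = 1  t=0,i=9
  #.### -> #   bit 23 = 1  t=3,i=3
  #.##. -> #   bit 22 = 1  t=1,i=9
  #.#.# -> .   bit 21 = 0  t=3,i=15
  #.#.. -> #   bit 20 = 1  t=1,i=0
  #..## -> #   bit 19 = 1  t=1,i=12
  #..#. -> .   bit 18 = 0  t=1,i=2
  #...# -> .   bit 17 = 0  t=1,i=5
  #.... -> #   bit 16 = 1  t=0,i=0
  .#### -> .   bit 15 = 0  t=0,i=6
  .###. -> .   bit 14 = 0  t=1,i=14
  .##.# -> #   bit 13 = 1  t=2,i=1
  .##.. -> .   bit 12 = 0  t=1,i=10
  .#.## -> .   bit 11 = 0  t=1,i=8
  .#.#. -> #   bit 10 = 1  t=5,i=6
  .#..# -> #   bit 9 = 1  t=1,i=1
  .#... -> .   bit 8 = 0  t=0,i=16
  ..### -> .   bit 7 = 0  t=0,i=5
  ..##. -> #   bit 6 = 1  t=2,i=6
  ..#.# -> #   bit 5 = 1  t=1,i=7
  ..#.. -> #   bit 4 = 1  t=0,i=15
  ...## -> .   bit 3 = 0  t=0,i=4
  ...#. -> #   bit 2 = 1  t=0,i=14
  ....# -> #   bit 1 = 1  t=0,i=3
  ..... -> .   bit 0 = 0  t=0,i=1
  bits 11100001110110010010011001110110 = 3789104758

3789104758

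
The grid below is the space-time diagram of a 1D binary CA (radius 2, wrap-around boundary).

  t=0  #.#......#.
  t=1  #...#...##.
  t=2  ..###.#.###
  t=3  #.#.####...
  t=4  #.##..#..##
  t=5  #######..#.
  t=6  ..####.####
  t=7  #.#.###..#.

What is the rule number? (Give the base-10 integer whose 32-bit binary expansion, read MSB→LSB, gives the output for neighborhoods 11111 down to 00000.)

  [31] ##### => #  t=5,i=2
  [30] ####. => #  t=3,i=6
  [29] ###.# => #  t=2,i=4
  [28] ###.. => .  t=2,i=10
  [27] ##.## => #  t=4,i=1
  [26] ##.#. => #  t=1,i=10
  [25] ##..# => #  t=2,i=0
  [24] ##... => .  t=3,i=8
  [23] #.### => .  t=2,i=8
  [22] #.##. => #  t=4,i=2
  [21] #.#.# => #  t=0,i=0
  [20] #.#.. => .  t=0,i=2
  [19] #..## => .  t=2,i=1
  [18] #..#. => #  t=4,i=5
  [17] #...# => #  t=1,i=2
  [16] #.... => #  t=0,i=4
  [15] .#### => .  t=3,i=5
  [14] .###. => .  t=2,i=3
  [13] .##.# => #  t=1,i=9
  [12] .##.. => #  t=4,i=3
  [11] .#.## => #  t=2,i=7
  [10] .#.#. => .  t=0,i=1
  [9] .#..# => .  t=4,i=7
  [8] .#... => .  t=0,i=3
  [7] ..### => #  t=2,i=2
  [6] ..##. => #  t=1,i=8
  [5] ..#.# => #  t=0,i=9
  [4] ..#.. => #  t=1,i=4
  [3] ...## => .  t=1,i=7
  [2] ...#. => #  t=0,i=8
  [1] ....# => .  t=0,i=7
  [0] ..... => .  t=0,i=5
  bits 11101110011001110011100011110100 = 3999742196

3999742196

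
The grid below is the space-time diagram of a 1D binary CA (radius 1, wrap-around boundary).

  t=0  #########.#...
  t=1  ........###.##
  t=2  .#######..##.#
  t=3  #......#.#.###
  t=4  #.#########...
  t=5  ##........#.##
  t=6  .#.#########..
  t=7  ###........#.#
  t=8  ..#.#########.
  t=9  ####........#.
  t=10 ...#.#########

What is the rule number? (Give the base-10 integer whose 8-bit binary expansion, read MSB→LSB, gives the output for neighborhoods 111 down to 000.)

  ### -> .   bit 7 = 0  t=0,i=1
  ##. -> #   bit 6 = 1  t=0,i=8
  #.# -> #   bit 5 = 1  t=0,i=9
  #.. -> .   bit 4 = 0  t=0,i=11
  .## -> .   bit 3 = 0  t=0,i=0
  .#. -> #   bit 2 = 1  t=0,i=10
  ..# -> #   bit 1 = 1  t=0,i=13
  ... -> #   bit 0 = 1  t=0,i=12
  bits 01100111 = 103

103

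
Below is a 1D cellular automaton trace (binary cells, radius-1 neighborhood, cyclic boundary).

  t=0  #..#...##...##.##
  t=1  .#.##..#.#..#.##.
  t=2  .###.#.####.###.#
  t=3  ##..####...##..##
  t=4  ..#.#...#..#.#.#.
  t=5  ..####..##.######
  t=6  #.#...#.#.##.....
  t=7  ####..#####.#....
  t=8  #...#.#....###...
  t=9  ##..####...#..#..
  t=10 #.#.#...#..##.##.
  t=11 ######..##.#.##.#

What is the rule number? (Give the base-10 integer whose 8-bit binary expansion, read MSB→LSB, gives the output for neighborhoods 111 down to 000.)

  ### -> .   bit 7 = 0  t=0,i=16
  ##. -> .   bit 6 = 0  t=0,i=0
  #.# -> #   bit 5 = 1  t=0,i=14
  #.. -> #   bit 4 = 1  t=0,i=1
  .## -> #   bit 3 = 1  t=0,i=7
  .#. -> #   bit 2 = 1  t=0,i=3
  ..# -> .   bit 1 = 0  t=0,i=2
  ... -> .   bit 0 = 0  t=0,i=5
  bits 00111100 = 60

60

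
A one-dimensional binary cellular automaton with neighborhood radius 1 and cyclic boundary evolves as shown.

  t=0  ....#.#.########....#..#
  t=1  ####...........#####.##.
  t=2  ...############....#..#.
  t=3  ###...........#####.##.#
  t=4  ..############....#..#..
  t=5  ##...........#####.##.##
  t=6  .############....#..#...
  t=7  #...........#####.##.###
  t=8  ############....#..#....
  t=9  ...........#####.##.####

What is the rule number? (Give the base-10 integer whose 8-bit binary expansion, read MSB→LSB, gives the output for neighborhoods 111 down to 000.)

  nb ###: next=.  (t=0,i=9, bit7=0)
  nb ##.: next=#  (t=0,i=15, bit6=1)
  nb #.#: next=.  (t=0,i=5, bit5=0)
  nb #..: next=#  (t=0,i=0, bit4=1)
  nb .##: next=.  (t=0,i=8, bit3=0)
  nb .#.: next=.  (t=0,i=4, bit2=0)
  nb ..#: next=#  (t=0,i=3, bit1=1)
  nb ...: next=#  (t=0,i=1, bit0=1)
  bits 01010011 = 83

83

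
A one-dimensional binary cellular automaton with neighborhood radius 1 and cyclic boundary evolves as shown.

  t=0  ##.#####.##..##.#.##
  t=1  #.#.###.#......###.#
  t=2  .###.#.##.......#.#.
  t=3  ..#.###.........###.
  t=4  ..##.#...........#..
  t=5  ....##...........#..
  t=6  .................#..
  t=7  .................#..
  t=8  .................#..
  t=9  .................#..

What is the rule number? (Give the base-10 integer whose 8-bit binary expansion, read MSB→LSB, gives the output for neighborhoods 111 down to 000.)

164

  nb ###: next=#  (t=0,i=0, bit7=1)
  nb ##.: next=.  (t=0,i=1, bit6=0)
  nb #.#: next=#  (t=0,i=2, bit5=1)
  nb #..: next=.  (t=0,i=11, bit4=0)
  nb .##: next=.  (t=0,i=3, bit3=0)
  nb .#.: next=#  (t=0,i=16, bit2=1)
  nb ..#: next=.  (t=0,i=12, bit1=0)
  nb ...: next=.  (t=1,i=10, bit0=0)
  bits 10100100 = 164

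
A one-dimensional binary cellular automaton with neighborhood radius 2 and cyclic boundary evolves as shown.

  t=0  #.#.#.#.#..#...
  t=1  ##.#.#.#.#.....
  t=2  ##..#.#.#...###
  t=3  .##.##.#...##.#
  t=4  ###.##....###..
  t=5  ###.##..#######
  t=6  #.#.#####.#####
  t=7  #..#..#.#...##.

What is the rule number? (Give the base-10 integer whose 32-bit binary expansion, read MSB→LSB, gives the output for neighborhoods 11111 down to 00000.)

2991095531

  nb #####: next=#  (t=2,i=14, bit31=1)
  nb ####.: next=.  (t=2,i=0, bit30=0)
  nb ###.#: next=#  (t=4,i=2, bit29=1)
  nb ###..: next=#  (t=2,i=1, bit28=1)
  nb ##.##: next=.  (t=3,i=3, bit27=0)
  nb ##.#.: next=.  (t=1,i=2, bit26=0)
  nb ##..#: next=#  (t=2,i=2, bit25=1)
  nb ##...: next=.  (t=4,i=6, bit24=0)
  nb #.###: next=.  (t=6,i=4, bit23=0)
  nb #.##.: next=#  (t=3,i=1, bit22=1)
  nb #.#.#: next=.  (t=0,i=2, bit21=0)
  nb #.#..: next=.  (t=0,i=8, bit20=0)
  nb #..##: next=#  (t=4,i=14, bit19=1)
  nb #..#.: next=.  (t=0,i=10, bit18=0)
  nb #...#: next=.  (t=0,i=13, bit17=0)
  nb #....: next=.  (t=1,i=11, bit16=0)
  nb .####: next=.  (t=2,i=13, bit15=0)
  nb .###.: next=#  (t=4,i=1, bit14=1)
  nb .##.#: next=#  (t=1,i=1, bit13=1)
  nb .##..: next=#  (t=4,i=5, bit12=1)
  nb .#.##: next=#  (t=3,i=0, bit11=1)
  nb .#.#.: next=#  (t=0,i=1, bit10=1)
  nb .#..#: next=#  (t=0,i=9, bit9=1)
  nb .#...: next=.  (t=0,i=12, bit8=0)
  nb ..###: next=#  (t=2,i=12, bit7=1)
  nb ..##.: next=#  (t=1,i=0, bit6=1)
  nb ..#.#: next=#  (t=0,i=0, bit5=1)
  nb ..#..: next=.  (t=0,i=11, bit4=0)
  nb ...##: next=#  (t=1,i=14, bit3=1)
  nb ...#.: next=.  (t=0,i=14, bit2=0)
  nb ....#: next=#  (t=1,i=13, bit1=1)
  nb .....: next=#  (t=1,i=12, bit0=1)
  bits 10110010010010000111111011101011 = 2991095531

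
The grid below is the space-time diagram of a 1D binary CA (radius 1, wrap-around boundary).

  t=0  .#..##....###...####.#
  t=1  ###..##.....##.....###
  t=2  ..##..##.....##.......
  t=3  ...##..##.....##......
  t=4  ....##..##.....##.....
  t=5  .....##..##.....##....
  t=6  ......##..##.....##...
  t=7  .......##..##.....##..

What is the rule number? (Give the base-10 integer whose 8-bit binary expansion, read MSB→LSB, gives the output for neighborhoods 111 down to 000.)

116

  nb ###: next=.  (t=0,i=11, bit7=0)
  nb ##.: next=#  (t=0,i=5, bit6=1)
  nb #.#: next=#  (t=0,i=0, bit5=1)
  nb #..: next=#  (t=0,i=2, bit4=1)
  nb .##: next=.  (t=0,i=4, bit3=0)
  nb .#.: next=#  (t=0,i=1, bit2=1)
  nb ..#: next=.  (t=0,i=3, bit1=0)
  nb ...: next=.  (t=0,i=7, bit0=0)
  bits 01110100 = 116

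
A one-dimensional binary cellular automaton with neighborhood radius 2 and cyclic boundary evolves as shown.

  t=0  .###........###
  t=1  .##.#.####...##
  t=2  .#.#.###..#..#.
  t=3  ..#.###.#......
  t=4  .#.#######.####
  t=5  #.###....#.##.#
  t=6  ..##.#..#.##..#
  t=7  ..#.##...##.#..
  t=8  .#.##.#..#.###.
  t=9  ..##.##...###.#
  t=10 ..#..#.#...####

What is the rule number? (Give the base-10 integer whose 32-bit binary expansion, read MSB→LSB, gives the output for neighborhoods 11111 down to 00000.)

667995461

  nb #####: next=.  (t=4,i=5, bit31=0)
  nb ####.: next=.  (t=1,i=8, bit30=0)
  nb ###.#: next=#  (t=0,i=14, bit29=1)
  nb ###..: next=.  (t=0,i=3, bit28=0)
  nb ##.##: next=.  (t=0,i=0, bit27=0)
  nb ##.#.: next=#  (t=1,i=3, bit26=1)
  nb ##..#: next=#  (t=2,i=8, bit25=1)
  nb ##...: next=#  (t=0,i=4, bit24=1)
  nb #.###: next=#  (t=0,i=1, bit23=1)
  nb #.##.: next=#  (t=1,i=1, bit22=1)
  nb #.#.#: next=.  (t=1,i=4, bit21=0)
  nb #.#..: next=#  (t=3,i=8, bit20=1)
  nb #..##: next=.  (t=6,i=1, bit19=0)
  nb #..#.: next=.  (t=2,i=0, bit18=0)
  nb #...#: next=.  (t=1,i=11, bit17=0)
  nb #....: next=.  (t=0,i=5, bit16=0)
  nb .####: next=#  (t=1,i=7, bit15=1)
  nb .###.: next=#  (t=0,i=2, bit14=1)
  nb .##.#: next=.  (t=1,i=2, bit13=0)
  nb .##..: next=.  (t=6,i=11, bit12=0)
  nb .#.##: next=#  (t=1,i=5, bit11=1)
  nb .#.#.: next=#  (t=2,i=2, bit10=1)
  nb .#..#: next=.  (t=2,i=11, bit9=0)
  nb .#...: next=#  (t=3,i=9, bit8=1)
  nb ..###: next=.  (t=0,i=12, bit7=0)
  nb ..##.: next=#  (t=1,i=13, bit6=1)
  nb ..#.#: next=.  (t=2,i=1, bit5=0)
  nb ..#..: next=.  (t=2,i=10, bit4=0)
  nb ...##: next=.  (t=0,i=11, bit3=0)
  nb ...#.: next=#  (t=3,i=1, bit2=1)
  nb ....#: next=.  (t=0,i=10, bit1=0)
  nb .....: next=#  (t=0,i=6, bit0=1)
  bits 00100111110100001100110101000101 = 667995461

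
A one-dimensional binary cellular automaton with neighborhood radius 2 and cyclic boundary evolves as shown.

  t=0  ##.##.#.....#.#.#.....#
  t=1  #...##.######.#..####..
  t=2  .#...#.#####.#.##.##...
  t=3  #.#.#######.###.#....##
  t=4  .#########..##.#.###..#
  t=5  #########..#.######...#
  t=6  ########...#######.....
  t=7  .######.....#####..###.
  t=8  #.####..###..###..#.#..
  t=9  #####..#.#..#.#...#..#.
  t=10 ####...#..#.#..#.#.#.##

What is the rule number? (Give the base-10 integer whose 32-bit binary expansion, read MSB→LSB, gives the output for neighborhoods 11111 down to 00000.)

3299470119

  nb #####: next=#  (t=1,i=9, bit31=1)
  nb ####.: next=#  (t=1,i=11, bit30=1)
  nb ###.#: next=.  (t=0,i=1, bit29=0)
  nb ###..: next=.  (t=1,i=20, bit28=0)
  nb ##.##: next=.  (t=0,i=2, bit27=0)
  nb ##.#.: next=#  (t=0,i=5, bit26=1)
  nb ##..#: next=.  (t=1,i=21, bit25=0)
  nb ##...: next=.  (t=2,i=20, bit24=0)
  nb #.###: next=#  (t=1,i=7, bit23=1)
  nb #.##.: next=.  (t=0,i=3, bit22=0)
  nb #.#.#: next=#  (t=0,i=14, bit21=1)
  nb #.#..: next=.  (t=0,i=6, bit20=0)
  nb #..##: next=#  (t=1,i=16, bit19=1)
  nb #..#.: next=.  (t=1,i=22, bit18=0)
  nb #...#: next=.  (t=1,i=2, bit17=0)
  nb #....: next=#  (t=0,i=8, bit16=1)
  nb .####: next=#  (t=1,i=8, bit15=1)
  nb .###.: next=#  (t=0,i=0, bit14=1)
  nb .##.#: next=#  (t=0,i=4, bit13=1)
  nb .##..: next=.  (t=2,i=19, bit12=0)
  nb .#.##: next=#  (t=2,i=6, bit11=1)
  nb .#.#.: next=.  (t=0,i=13, bit10=0)
  nb .#..#: next=#  (t=1,i=15, bit9=1)
  nb .#...: next=#  (t=0,i=7, bit8=1)
  nb ..###: next=.  (t=0,i=22, bit7=0)
  nb ..##.: next=.  (t=1,i=4, bit6=0)
  nb ..#.#: next=#  (t=0,i=12, bit5=1)
  nb ..#..: next=.  (t=1,i=0, bit4=0)
  nb ...##: next=.  (t=0,i=21, bit3=0)
  nb ...#.: next=#  (t=0,i=11, bit2=1)
  nb ....#: next=#  (t=0,i=10, bit1=1)
  nb .....: next=#  (t=0,i=9, bit0=1)
  bits 11000100101010011110101100100111 = 3299470119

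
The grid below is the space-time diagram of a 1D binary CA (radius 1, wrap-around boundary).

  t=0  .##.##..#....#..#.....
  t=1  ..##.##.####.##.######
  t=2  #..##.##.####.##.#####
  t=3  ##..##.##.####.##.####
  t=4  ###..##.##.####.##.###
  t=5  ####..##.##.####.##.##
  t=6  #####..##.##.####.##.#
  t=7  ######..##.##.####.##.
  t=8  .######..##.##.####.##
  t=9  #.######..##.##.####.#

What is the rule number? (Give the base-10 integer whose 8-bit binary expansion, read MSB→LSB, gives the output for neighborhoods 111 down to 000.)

  [7] ### => #  t=1,i=9
  [6] ##. => #  t=0,i=2
  [5] #.# => #  t=0,i=3
  [4] #.. => #  t=0,i=6
  [3] .## => .  t=0,i=1
  [2] .#. => #  t=0,i=8
  [1] ..# => .  t=0,i=0
  [0] ... => #  t=0,i=10
  bits 11110101 = 245

245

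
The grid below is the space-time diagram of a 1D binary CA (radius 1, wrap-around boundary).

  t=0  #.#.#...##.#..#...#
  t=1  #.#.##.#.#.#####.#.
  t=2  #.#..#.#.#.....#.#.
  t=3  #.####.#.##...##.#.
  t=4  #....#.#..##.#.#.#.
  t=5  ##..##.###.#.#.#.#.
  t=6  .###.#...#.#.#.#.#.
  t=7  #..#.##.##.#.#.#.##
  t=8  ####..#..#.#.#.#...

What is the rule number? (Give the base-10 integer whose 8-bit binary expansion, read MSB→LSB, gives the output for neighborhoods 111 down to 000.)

  ### -> .   bit 7 = 0  t=1,i=12
  ##. -> #   bit 6 = 1  t=0,i=0
  #.# -> .   bit 5 = 0  t=0,i=1
  #.. -> #   bit 4 = 1  t=0,i=5
  .## -> .   bit 3 = 0  t=0,i=8
  .#. -> #   bit 2 = 1  t=0,i=2
  ..# -> #   bit 1 = 1  t=0,i=7
  ... -> .   bit 0 = 0  t=0,i=6
  bits 01010110 = 86

86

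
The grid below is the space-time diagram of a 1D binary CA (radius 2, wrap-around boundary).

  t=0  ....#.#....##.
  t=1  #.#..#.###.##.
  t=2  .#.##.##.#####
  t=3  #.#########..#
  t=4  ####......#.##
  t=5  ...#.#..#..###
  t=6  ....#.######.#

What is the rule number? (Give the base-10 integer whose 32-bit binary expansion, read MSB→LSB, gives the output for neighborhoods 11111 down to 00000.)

  nb #####: next=.  (t=2,i=11, bit31=0)
  nb ####.: next=.  (t=2,i=12, bit30=0)
  nb ###.#: next=#  (t=1,i=9, bit29=1)
  nb ###..: next=#  (t=3,i=10, bit28=1)
  nb ##.##: next=#  (t=1,i=10, bit27=1)
  nb ##.#.: next=#  (t=1,i=13, bit26=1)
  nb ##..#: next=.  (t=3,i=11, bit25=0)
  nb ##...: next=.  (t=0,i=13, bit24=0)
  nb #.###: next=#  (t=1,i=7, bit23=1)
  nb #.##.: next=#  (t=1,i=11, bit22=1)
  nb #.#.#: next=.  (t=1,i=0, bit21=0)
  nb #.#..: next=.  (t=0,i=6, bit20=0)
  nb #..##: next=#  (t=3,i=12, bit19=1)
  nb #..#.: next=#  (t=1,i=4, bit18=1)
  nb #...#: next=.  (t=5,i=1, bit17=0)
  nb #....: next=#  (t=0,i=0, bit16=1)
  nb .####: next=#  (t=2,i=10, bit15=1)
  nb .###.: next=.  (t=1,i=8, bit14=0)
  nb .##.#: next=#  (t=1,i=12, bit13=1)
  nb .##..: next=#  (t=0,i=12, bit12=1)
  nb .#.##: next=#  (t=1,i=6, bit11=1)
  nb .#.#.: next=#  (t=0,i=5, bit10=1)
  nb .#..#: next=#  (t=1,i=3, bit9=1)
  nb .#...: next=#  (t=0,i=7, bit8=1)
  nb ..###: next=#  (t=5,i=11, bit7=1)
  nb ..##.: next=#  (t=0,i=11, bit6=1)
  nb ..#.#: next=.  (t=0,i=4, bit5=0)
  nb ..#..: next=#  (t=5,i=8, bit4=1)
  nb ...##: next=.  (t=0,i=10, bit3=0)
  nb ...#.: next=.  (t=0,i=3, bit2=0)
  nb ....#: next=#  (t=0,i=2, bit1=1)
  nb .....: next=.  (t=0,i=1, bit0=0)
  bits 00111100110011011011111111010010 = 1020116946

1020116946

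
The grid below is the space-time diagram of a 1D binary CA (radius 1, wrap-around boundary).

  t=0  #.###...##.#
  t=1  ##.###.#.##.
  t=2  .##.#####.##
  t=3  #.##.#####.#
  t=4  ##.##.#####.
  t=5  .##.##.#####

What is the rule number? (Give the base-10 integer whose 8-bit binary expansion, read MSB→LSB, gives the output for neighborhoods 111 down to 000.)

  nb ###: next=#  (t=0,i=3, bit7=1)
  nb ##.: next=#  (t=0,i=0, bit6=1)
  nb #.#: next=#  (t=0,i=1, bit5=1)
  nb #..: next=#  (t=0,i=5, bit4=1)
  nb .##: next=.  (t=0,i=2, bit3=0)
  nb .#.: next=#  (t=1,i=7, bit2=1)
  nb ..#: next=#  (t=0,i=7, bit1=1)
  nb ...: next=.  (t=0,i=6, bit0=0)
  bits 11110110 = 246

246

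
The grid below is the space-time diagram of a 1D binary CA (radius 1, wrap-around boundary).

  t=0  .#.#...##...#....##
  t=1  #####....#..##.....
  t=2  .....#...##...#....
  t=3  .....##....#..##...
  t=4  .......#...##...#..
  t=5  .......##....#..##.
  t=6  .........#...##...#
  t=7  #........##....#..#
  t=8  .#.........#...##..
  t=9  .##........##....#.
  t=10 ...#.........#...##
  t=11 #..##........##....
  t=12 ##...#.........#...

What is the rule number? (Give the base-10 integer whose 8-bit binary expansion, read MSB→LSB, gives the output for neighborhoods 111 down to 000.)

  [7] ### => .  t=1,i=1
  [6] ##. => .  t=0,i=8
  [5] #.# => #  t=0,i=0
  [4] #.. => #  t=0,i=4
  [3] .## => .  t=0,i=7
  [2] .#. => #  t=0,i=1
  [1] ..# => .  t=0,i=6
  [0] ... => .  t=0,i=5
  bits 00110100 = 52

52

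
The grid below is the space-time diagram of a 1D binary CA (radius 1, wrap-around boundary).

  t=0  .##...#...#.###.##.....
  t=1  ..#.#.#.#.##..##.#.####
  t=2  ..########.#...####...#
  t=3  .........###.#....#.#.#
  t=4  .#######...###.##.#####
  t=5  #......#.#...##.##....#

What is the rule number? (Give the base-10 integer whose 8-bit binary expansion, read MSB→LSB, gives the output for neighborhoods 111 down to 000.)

  ### -> .   bit 7 = 0  t=0,i=13
  ##. -> #   bit 6 = 1  t=0,i=2
  #.# -> #   bit 5 = 1  t=0,i=11
  #.. -> .   bit 4 = 0  t=0,i=3
  .## -> .   bit 3 = 0  t=0,i=1
  .#. -> #   bit 2 = 1  t=0,i=6
  ..# -> .   bit 1 = 0  t=0,i=0
  ... -> #   bit 0 = 1  t=0,i=4
  bits 01100101 = 101

101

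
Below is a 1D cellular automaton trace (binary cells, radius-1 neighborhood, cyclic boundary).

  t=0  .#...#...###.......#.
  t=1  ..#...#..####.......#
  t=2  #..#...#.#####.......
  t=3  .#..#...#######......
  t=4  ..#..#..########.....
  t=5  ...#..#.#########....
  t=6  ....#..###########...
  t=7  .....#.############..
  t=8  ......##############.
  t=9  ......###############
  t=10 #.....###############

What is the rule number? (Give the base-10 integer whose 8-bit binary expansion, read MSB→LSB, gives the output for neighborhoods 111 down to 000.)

  nb ###: next=#  (t=0,i=10, bit7=1)
  nb ##.: next=#  (t=0,i=11, bit6=1)
  nb #.#: next=#  (t=2,i=8, bit5=1)
  nb #..: next=#  (t=0,i=2, bit4=1)
  nb .##: next=#  (t=0,i=9, bit3=1)
  nb .#.: next=.  (t=0,i=1, bit2=0)
  nb ..#: next=.  (t=0,i=0, bit1=0)
  nb ...: next=.  (t=0,i=3, bit0=0)
  bits 11111000 = 248

248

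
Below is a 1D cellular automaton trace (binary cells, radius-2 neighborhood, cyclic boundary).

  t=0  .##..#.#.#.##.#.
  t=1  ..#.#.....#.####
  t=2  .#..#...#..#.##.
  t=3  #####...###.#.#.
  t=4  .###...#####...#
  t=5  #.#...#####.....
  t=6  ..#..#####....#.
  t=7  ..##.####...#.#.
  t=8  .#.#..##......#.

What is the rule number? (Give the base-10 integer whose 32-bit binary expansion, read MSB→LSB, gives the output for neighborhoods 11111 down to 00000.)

  [31] ##### => #  t=3,i=2
  [30] ####. => #  t=1,i=14
  [29] ###.# => #  t=3,i=10
  [28] ###.. => .  t=1,i=15
  [27] ##.## => .  t=7,i=4
  [26] ##.#. => #  t=0,i=13
  [25] ##..# => .  t=0,i=3
  [24] ##... => .  t=3,i=5
  [23] #.### => .  t=1,i=12
  [22] #.##. => .  t=0,i=11
  [21] #.#.# => .  t=0,i=7
  [20] #.#.. => #  t=0,i=14
  [19] #..## => .  t=0,i=0
  [18] #..#. => #  t=0,i=4
  [17] #...# => .  t=2,i=6
  [16] #.... => .  t=1,i=6
  [15] .#### => #  t=1,i=13
  [14] .###. => #  t=3,i=9
  [13] .##.# => #  t=0,i=12
  [12] .##.. => #  t=0,i=2
  [11] .#.## => #  t=0,i=10
  [10] .#.#. => .  t=0,i=6
  [9] .#..# => #  t=0,i=15
  [8] .#... => .  t=1,i=5
  [7] ..### => #  t=3,i=8
  [6] ..##. => .  t=0,i=1
  [5] ..#.# => .  t=0,i=5
  [4] ..#.. => #  t=2,i=1
  [3] ...## => #  t=3,i=7
  [2] ...#. => .  t=1,i=9
  [1] ....# => #  t=1,i=8
  [0] ..... => .  t=1,i=7
  bits 11100100000101001111101010011010 = 3826580122

3826580122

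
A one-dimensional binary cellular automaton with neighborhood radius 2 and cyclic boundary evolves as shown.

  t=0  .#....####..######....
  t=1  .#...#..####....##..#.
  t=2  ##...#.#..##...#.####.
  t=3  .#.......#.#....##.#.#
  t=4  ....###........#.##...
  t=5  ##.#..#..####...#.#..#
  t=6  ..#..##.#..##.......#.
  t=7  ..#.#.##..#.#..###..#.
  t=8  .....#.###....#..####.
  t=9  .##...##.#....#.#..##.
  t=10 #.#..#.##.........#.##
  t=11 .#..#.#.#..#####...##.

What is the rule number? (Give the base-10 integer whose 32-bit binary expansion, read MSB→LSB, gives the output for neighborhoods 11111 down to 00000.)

1586247705

  [31] ##### => .  t=0,i=14
  [30] ####. => #  t=0,i=8
  [29] ###.# => .  t=2,i=20
  [28] ###.. => #  t=0,i=9
  [27] ##.## => #  t=2,i=21
  [26] ##.#. => #  t=3,i=18
  [25] ##..# => #  t=0,i=10
  [24] ##... => .  t=0,i=18
  [23] #.### => #  t=2,i=17
  [22] #.##. => .  t=2,i=0
  [21] #.#.# => .  t=3,i=19
  [20] #.#.. => .  t=2,i=7
  [19] #..## => #  t=0,i=11
  [18] #..#. => #  t=1,i=0
  [17] #...# => .  t=1,i=3
  [16] #.... => .  t=0,i=3
  [15] .#### => .  t=0,i=7
  [14] .###. => .  t=4,i=5
  [13] .##.# => #  t=3,i=17
  [12] .##.. => #  t=1,i=17
  [11] .#.## => #  t=2,i=16
  [10] .#.#. => .  t=2,i=6
  [9] .#..# => .  t=1,i=6
  [8] .#... => .  t=0,i=2
  [7] ..### => .  t=0,i=6
  [6] ..##. => .  t=1,i=16
  [5] ..#.# => .  t=2,i=5
  [4] ..#.. => #  t=0,i=1
  [3] ...## => #  t=0,i=5
  [2] ...#. => .  t=0,i=0
  [1] ....# => .  t=0,i=4
  [0] ..... => #  t=0,i=20
  bits 01011110100011000011100000011001 = 1586247705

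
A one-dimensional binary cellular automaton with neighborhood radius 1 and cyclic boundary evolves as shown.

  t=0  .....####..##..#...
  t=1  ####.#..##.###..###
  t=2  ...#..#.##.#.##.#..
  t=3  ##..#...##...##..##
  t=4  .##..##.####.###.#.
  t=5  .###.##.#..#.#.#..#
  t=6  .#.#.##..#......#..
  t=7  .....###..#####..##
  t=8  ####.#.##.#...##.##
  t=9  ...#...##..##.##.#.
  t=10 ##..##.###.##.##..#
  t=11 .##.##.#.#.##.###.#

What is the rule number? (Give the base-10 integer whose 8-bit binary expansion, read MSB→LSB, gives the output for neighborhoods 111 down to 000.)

  ### -> .   bit 7 = 0  t=0,i=6
  ##. -> #   bit 6 = 1  t=0,i=8
  #.# -> .   bit 5 = 0  t=1,i=4
  #.. -> #   bit 4 = 1  t=0,i=9
  .## -> #   bit 3 = 1  t=0,i=5
  .#. -> .   bit 2 = 0  t=0,i=15
  ..# -> .   bit 1 = 0  t=0,i=4
  ... -> #   bit 0 = 1  t=0,i=0
  bits 01011001 = 89

89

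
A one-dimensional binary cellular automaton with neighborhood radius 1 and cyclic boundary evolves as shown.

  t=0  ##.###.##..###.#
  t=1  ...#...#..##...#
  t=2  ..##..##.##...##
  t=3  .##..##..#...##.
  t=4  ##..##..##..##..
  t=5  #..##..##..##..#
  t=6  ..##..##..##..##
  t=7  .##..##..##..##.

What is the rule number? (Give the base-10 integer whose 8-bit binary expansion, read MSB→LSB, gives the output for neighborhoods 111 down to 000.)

14

  [7] ### => .  t=0,i=0
  [6] ##. => .  t=0,i=1
  [5] #.# => .  t=0,i=2
  [4] #.. => .  t=0,i=9
  [3] .## => #  t=0,i=3
  [2] .#. => #  t=1,i=3
  [1] ..# => #  t=0,i=10
  [0] ... => .  t=1,i=1
  bits 00001110 = 14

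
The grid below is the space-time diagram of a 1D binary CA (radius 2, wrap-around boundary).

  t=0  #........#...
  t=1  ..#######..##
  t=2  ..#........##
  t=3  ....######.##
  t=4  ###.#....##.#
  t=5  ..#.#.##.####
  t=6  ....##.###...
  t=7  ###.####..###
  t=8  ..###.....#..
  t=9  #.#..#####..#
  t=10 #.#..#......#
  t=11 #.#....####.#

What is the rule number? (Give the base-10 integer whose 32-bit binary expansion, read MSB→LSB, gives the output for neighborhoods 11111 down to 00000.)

  ##### -> .   bit 31 = 0  t=1,i=4
  ####. -> .   bit 30 = 0  t=1,i=7
  ###.# -> #   bit 29 = 1  t=3,i=9
  ###.. -> .   bit 28 = 0  t=1,i=8
  ##.## -> #   bit 27 = 1  t=3,i=10
  ##.#. -> .   bit 26 = 0  t=4,i=3
  ##..# -> .   bit 25 = 0  t=1,i=0
  ##... -> #   bit 24 = 1  t=3,i=0
  #.### -> #   bit 23 = 1  t=4,i=12
  #.##. -> .   bit 22 = 0  t=3,i=11
  #.#.# -> #   bit 21 = 1  t=5,i=4
  #.#.. -> #   bit 20 = 1  t=4,i=4
  #..## -> .   bit 19 = 0  t=1,i=1
  #..#. -> .   bit 18 = 0  t=2,i=1
  #...# -> #   bit 17 = 1  t=0,i=11
  #.... -> #   bit 16 = 1  t=0,i=2
  .#### -> .   bit 15 = 0  t=1,i=3
  .###. -> .   bit 14 = 0  t=6,i=8
  .##.# -> #   bit 13 = 1  t=4,i=10
  .##.. -> #   bit 12 = 1  t=1,i=12
  .#.## -> #   bit 11 = 1  t=5,i=5
  .#.#. -> .   bit 10 = 0  t=5,i=3
  .#..# -> .   bit 9 = 0  t=9,i=3
  .#... -> .   bit 8 = 0  t=0,i=1
  ..### -> #   bit 7 = 1  t=1,i=2
  ..##. -> #   bit 6 = 1  t=1,i=11
  ..#.# -> .   bit 5 = 0  t=5,i=2
  ..#.. -> .   bit 4 = 0  t=0,i=0
  ...## -> .   bit 3 = 0  t=2,i=10
  ...#. -> #   bit 2 = 1  t=0,i=8
  ....# -> #   bit 1 = 1  t=0,i=7
  ..... -> #   bit 0 = 1  t=0,i=3
  bits 00101001101100110011100011000111 = 699611335

699611335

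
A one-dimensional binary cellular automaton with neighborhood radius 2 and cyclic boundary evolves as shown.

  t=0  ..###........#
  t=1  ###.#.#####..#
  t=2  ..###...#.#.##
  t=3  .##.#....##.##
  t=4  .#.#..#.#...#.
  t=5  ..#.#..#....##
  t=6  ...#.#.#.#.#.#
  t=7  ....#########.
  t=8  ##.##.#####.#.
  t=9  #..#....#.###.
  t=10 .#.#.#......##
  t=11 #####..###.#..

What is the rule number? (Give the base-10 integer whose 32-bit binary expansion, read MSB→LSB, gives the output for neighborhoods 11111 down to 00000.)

  nb #####: next=#  (t=1,i=8, bit31=1)
  nb ####.: next=.  (t=1,i=1, bit30=0)
  nb ###.#: next=#  (t=1,i=2, bit29=1)
  nb ###..: next=#  (t=0,i=4, bit28=1)
  nb ##.##: next=.  (t=3,i=0, bit27=0)
  nb ##.#.: next=#  (t=1,i=3, bit26=1)
  nb ##..#: next=.  (t=1,i=11, bit25=0)
  nb ##...: next=.  (t=0,i=5, bit24=0)
  nb #.###: next=.  (t=1,i=6, bit23=0)
  nb #.##.: next=#  (t=2,i=12, bit22=1)
  nb #.#.#: next=#  (t=1,i=4, bit21=1)
  nb #.#..: next=.  (t=3,i=4, bit20=0)
  nb #..##: next=#  (t=0,i=1, bit19=1)
  nb #..#.: next=.  (t=4,i=0, bit18=0)
  nb #...#: next=.  (t=2,i=6, bit17=0)
  nb #....: next=#  (t=0,i=6, bit16=1)
  nb .####: next=.  (t=1,i=0, bit15=0)
  nb .###.: next=.  (t=0,i=3, bit14=0)
  nb .##.#: next=.  (t=3,i=2, bit13=0)
  nb .##..: next=#  (t=2,i=13, bit12=1)
  nb .#.##: next=.  (t=1,i=5, bit11=0)
  nb .#.#.: next=#  (t=2,i=9, bit10=1)
  nb .#..#: next=#  (t=0,i=0, bit9=1)
  nb .#...: next=.  (t=3,i=5, bit8=0)
  nb ..###: next=#  (t=0,i=2, bit7=1)
  nb ..##.: next=.  (t=3,i=9, bit6=0)
  nb ..#.#: next=.  (t=2,i=8, bit5=0)
  nb ..#..: next=#  (t=0,i=13, bit4=1)
  nb ...##: next=#  (t=3,i=8, bit3=1)
  nb ...#.: next=.  (t=0,i=12, bit2=0)
  nb ....#: next=.  (t=0,i=11, bit1=0)
  nb .....: next=#  (t=0,i=7, bit0=1)
  bits 10110100011010010001011010011001 = 3026785945

3026785945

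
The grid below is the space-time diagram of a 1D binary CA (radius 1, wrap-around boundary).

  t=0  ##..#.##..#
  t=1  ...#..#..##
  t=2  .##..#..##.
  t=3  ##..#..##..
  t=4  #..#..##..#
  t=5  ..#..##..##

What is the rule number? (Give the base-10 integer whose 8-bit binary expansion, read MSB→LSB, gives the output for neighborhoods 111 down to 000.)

  nb ###: next=.  (t=0,i=0, bit7=0)
  nb ##.: next=.  (t=0,i=1, bit6=0)
  nb #.#: next=.  (t=0,i=5, bit5=0)
  nb #..: next=.  (t=0,i=2, bit4=0)
  nb .##: next=#  (t=0,i=6, bit3=1)
  nb .#.: next=.  (t=0,i=4, bit2=0)
  nb ..#: next=#  (t=0,i=3, bit1=1)
  nb ...: next=#  (t=1,i=1, bit0=1)
  bits 00001011 = 11

11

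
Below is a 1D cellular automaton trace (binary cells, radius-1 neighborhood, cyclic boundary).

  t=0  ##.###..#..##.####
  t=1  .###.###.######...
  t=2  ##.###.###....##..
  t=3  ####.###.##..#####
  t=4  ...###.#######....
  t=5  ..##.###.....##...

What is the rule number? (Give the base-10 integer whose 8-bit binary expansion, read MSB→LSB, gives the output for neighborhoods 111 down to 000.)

  nb ###: next=.  (t=0,i=0, bit7=0)
  nb ##.: next=#  (t=0,i=1, bit6=1)
  nb #.#: next=#  (t=0,i=2, bit5=1)
  nb #..: next=#  (t=0,i=6, bit4=1)
  nb .##: next=#  (t=0,i=3, bit3=1)
  nb .#.: next=.  (t=0,i=8, bit2=0)
  nb ..#: next=#  (t=0,i=7, bit1=1)
  nb ...: next=.  (t=1,i=16, bit0=0)
  bits 01111010 = 122

122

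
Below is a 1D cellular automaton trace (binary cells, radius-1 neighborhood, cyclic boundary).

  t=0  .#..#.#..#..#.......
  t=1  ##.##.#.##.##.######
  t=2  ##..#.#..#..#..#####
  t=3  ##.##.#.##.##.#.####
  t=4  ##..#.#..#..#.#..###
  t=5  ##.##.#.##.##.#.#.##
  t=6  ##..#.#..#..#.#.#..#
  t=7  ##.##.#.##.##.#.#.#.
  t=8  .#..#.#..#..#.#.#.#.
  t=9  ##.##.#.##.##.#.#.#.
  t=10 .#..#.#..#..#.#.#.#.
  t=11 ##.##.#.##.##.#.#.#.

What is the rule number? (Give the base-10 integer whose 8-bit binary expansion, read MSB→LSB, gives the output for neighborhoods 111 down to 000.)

199

  [7] ### => #  t=1,i=0
  [6] ##. => #  t=1,i=1
  [5] #.# => .  t=0,i=5
  [4] #.. => .  t=0,i=2
  [3] .## => .  t=1,i=3
  [2] .#. => #  t=0,i=1
  [1] ..# => #  t=0,i=0
  [0] ... => #  t=0,i=14
  bits 11000111 = 199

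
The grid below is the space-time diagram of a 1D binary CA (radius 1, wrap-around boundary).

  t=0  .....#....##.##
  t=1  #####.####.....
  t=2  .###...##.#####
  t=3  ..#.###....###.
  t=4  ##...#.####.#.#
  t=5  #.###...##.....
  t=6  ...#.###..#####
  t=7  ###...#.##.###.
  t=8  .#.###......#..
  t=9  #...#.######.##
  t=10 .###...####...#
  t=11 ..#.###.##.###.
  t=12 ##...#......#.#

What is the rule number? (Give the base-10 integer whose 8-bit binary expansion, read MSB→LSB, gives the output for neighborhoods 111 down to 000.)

  ###|#  b7=1 t=1,i=1
  ##.|.  b6=0 t=0,i=11
  #.#|.  b5=0 t=0,i=12
  #..|#  b4=1 t=0,i=0
  .##|.  b3=0 t=0,i=10
  .#.|.  b2=0 t=0,i=5
  ..#|#  b1=1 t=0,i=4
  ...|#  b0=1 t=0,i=1
  bits 10010011 = 147

147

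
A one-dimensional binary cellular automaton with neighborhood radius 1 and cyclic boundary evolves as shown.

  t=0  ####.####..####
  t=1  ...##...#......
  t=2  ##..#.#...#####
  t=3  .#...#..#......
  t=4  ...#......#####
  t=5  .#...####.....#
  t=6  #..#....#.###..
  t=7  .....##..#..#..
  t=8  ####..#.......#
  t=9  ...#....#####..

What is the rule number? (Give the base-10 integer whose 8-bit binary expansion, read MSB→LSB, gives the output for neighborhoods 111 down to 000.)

  [7] ### => .  t=0,i=0
  [6] ##. => #  t=0,i=3
  [5] #.# => #  t=0,i=4
  [4] #.. => .  t=0,i=9
  [3] .## => .  t=0,i=5
  [2] .#. => .  t=1,i=8
  [1] ..# => .  t=0,i=10
  [0] ... => #  t=1,i=0
  bits 01100001 = 97

97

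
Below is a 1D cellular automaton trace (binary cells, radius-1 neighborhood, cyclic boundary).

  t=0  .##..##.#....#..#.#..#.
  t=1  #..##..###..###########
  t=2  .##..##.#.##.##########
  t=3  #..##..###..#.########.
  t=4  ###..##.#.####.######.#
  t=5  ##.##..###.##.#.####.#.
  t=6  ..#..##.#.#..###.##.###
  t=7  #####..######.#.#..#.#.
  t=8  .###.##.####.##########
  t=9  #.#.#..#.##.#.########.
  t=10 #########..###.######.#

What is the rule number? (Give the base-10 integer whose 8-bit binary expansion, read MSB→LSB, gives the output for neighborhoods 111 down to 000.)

182

  nb ###: next=#  (t=1,i=8, bit7=1)
  nb ##.: next=.  (t=0,i=2, bit6=0)
  nb #.#: next=#  (t=0,i=7, bit5=1)
  nb #..: next=#  (t=0,i=3, bit4=1)
  nb .##: next=.  (t=0,i=1, bit3=0)
  nb .#.: next=#  (t=0,i=8, bit2=1)
  nb ..#: next=#  (t=0,i=0, bit1=1)
  nb ...: next=.  (t=0,i=10, bit0=0)
  bits 10110110 = 182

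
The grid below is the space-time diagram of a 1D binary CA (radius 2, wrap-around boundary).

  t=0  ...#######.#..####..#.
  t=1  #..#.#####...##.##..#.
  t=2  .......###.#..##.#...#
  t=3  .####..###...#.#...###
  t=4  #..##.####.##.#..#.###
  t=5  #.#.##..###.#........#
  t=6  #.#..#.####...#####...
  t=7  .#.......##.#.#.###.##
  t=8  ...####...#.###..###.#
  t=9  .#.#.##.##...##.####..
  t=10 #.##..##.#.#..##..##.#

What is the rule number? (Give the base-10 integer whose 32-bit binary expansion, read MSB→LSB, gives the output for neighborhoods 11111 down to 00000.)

4163597461

  [31] ##### => #  t=0,i=5
  [30] ####. => #  t=0,i=8
  [29] ###.# => #  t=0,i=9
  [28] ###.. => #  t=0,i=17
  [27] ##.## => #  t=1,i=15
  [26] ##.#. => .  t=0,i=10
  [25] ##..# => .  t=0,i=18
  [24] ##... => .  t=1,i=10
  [23] #.### => .  t=1,i=5
  [22] #.##. => .  t=1,i=16
  [21] #.#.# => #  t=5,i=2
  [20] #.#.. => .  t=0,i=11
  [19] #..## => #  t=0,i=13
  [18] #..#. => .  t=0,i=19
  [17] #...# => #  t=1,i=11
  [16] #.... => #  t=0,i=0
  [15] .#### => .  t=0,i=4
  [14] .###. => #  t=2,i=8
  [13] .##.# => #  t=1,i=14
  [12] .##.. => #  t=1,i=17
  [11] .#.## => .  t=1,i=4
  [10] .#.#. => #  t=1,i=21
  [9] .#..# => .  t=0,i=12
  [8] .#... => .  t=0,i=21
  [7] ..### => #  t=0,i=3
  [6] ..##. => .  t=1,i=13
  [5] ..#.# => .  t=1,i=3
  [4] ..#.. => #  t=0,i=20
  [3] ...## => .  t=0,i=2
  [2] ...#. => #  t=2,i=20
  [1] ....# => .  t=0,i=1
  [0] ..... => #  t=2,i=2
  bits 11111000001010110111010010010101 = 4163597461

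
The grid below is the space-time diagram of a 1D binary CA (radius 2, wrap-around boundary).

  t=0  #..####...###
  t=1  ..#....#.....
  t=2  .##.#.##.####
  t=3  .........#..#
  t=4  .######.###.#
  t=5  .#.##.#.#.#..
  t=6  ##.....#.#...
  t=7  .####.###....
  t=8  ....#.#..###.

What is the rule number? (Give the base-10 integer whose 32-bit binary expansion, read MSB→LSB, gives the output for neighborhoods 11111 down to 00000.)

  ##### -> #   bit 31 = 1  t=4,i=3
  ####. -> .   bit 30 = 0  t=0,i=5
  ###.# -> #   bit 29 = 1  t=2,i=12
  ###.. -> .   bit 28 = 0  t=0,i=0
  ##.## -> .   bit 27 = 0  t=2,i=0
  ##.#. -> .   bit 26 = 0  t=2,i=3
  ##..# -> .   bit 25 = 0  t=0,i=1
  ##... -> #   bit 24 = 1  t=0,i=7
  #.### -> #   bit 23 = 1  t=2,i=9
  #.##. -> .   bit 22 = 0  t=2,i=1
  #.#.# -> .   bit 21 = 0  t=2,i=4
  #.#.. -> .   bit 20 = 0  t=5,i=10
  #..## -> #   bit 19 = 1  t=0,i=2
  #..#. -> .   bit 18 = 0  t=3,i=11
  #...# -> .   bit 17 = 0  t=0,i=8
  #.... -> #   bit 16 = 1  t=1,i=4
  .#### -> .   bit 15 = 0  t=0,i=4
  .###. -> .   bit 14 = 0  t=4,i=9
  .##.# -> .   bit 13 = 0  t=2,i=2
  .##.. -> #   bit 12 = 1  t=6,i=1
  .#.## -> .   bit 11 = 0  t=2,i=5
  .#.#. -> #   bit 10 = 1  t=5,i=7
  .#..# -> #   bit 9 = 1  t=3,i=10
  .#... -> .   bit 8 = 0  t=1,i=3
  ..### -> .   bit 7 = 0  t=0,i=3
  ..##. -> .   bit 6 = 0  t=6,i=0
  ..#.# -> #   bit 5 = 1  t=5,i=1
  ..#.. -> #   bit 4 = 1  t=1,i=2
  ...## -> .   bit 3 = 0  t=0,i=9
  ...#. -> #   bit 2 = 1  t=1,i=1
  ....# -> .   bit 1 = 0  t=1,i=0
  ..... -> #   bit 0 = 1  t=1,i=10
  bits 10100001100010010001011000110101 = 2710115893

2710115893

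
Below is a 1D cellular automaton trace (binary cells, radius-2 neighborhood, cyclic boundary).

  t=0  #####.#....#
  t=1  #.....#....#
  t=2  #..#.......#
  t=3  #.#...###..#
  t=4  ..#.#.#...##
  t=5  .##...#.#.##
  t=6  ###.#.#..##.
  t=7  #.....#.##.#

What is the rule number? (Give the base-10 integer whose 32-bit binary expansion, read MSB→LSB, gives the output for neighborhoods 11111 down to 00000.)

148805857

  nb #####: next=.  (t=0,i=1, bit31=0)
  nb ####.: next=.  (t=0,i=3, bit30=0)
  nb ###.#: next=.  (t=0,i=4, bit29=0)
  nb ###..: next=.  (t=3,i=8, bit28=0)
  nb ##.##: next=#  (t=5,i=0, bit27=1)
  nb ##.#.: next=.  (t=0,i=5, bit26=0)
  nb ##..#: next=.  (t=2,i=1, bit25=0)
  nb ##...: next=.  (t=1,i=1, bit24=0)
  nb #.###: next=#  (t=6,i=0, bit23=1)
  nb #.##.: next=#  (t=5,i=1, bit22=1)
  nb #.#.#: next=.  (t=4,i=4, bit21=0)
  nb #.#..: next=#  (t=0,i=6, bit20=1)
  nb #..##: next=#  (t=3,i=10, bit19=1)
  nb #..#.: next=#  (t=2,i=2, bit18=1)
  nb #...#: next=#  (t=3,i=4, bit17=1)
  nb #....: next=.  (t=0,i=8, bit16=0)
  nb .####: next=#  (t=0,i=0, bit15=1)
  nb .###.: next=.  (t=3,i=7, bit14=0)
  nb .##.#: next=.  (t=3,i=0, bit13=0)
  nb .##..: next=#  (t=1,i=0, bit12=1)
  nb .#.##: next=#  (t=5,i=9, bit11=1)
  nb .#.#.: next=.  (t=4,i=3, bit10=0)
  nb .#..#: next=.  (t=6,i=7, bit9=0)
  nb .#...: next=.  (t=0,i=7, bit8=0)
  nb ..###: next=#  (t=0,i=11, bit7=1)
  nb ..##.: next=#  (t=1,i=11, bit6=1)
  nb ..#.#: next=#  (t=4,i=2, bit5=1)
  nb ..#..: next=.  (t=1,i=6, bit4=0)
  nb ...##: next=.  (t=0,i=10, bit3=0)
  nb ...#.: next=.  (t=1,i=5, bit2=0)
  nb ....#: next=.  (t=0,i=9, bit1=0)
  nb .....: next=#  (t=1,i=3, bit0=1)
  bits 00001000110111101001100011100001 = 148805857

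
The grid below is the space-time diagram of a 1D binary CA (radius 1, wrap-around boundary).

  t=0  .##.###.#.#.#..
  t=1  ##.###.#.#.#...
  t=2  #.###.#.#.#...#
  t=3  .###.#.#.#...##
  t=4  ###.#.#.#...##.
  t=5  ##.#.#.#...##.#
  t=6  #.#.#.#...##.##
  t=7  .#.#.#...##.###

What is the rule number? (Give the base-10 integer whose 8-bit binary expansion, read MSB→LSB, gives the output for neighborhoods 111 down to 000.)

  nb ###: next=#  (t=0,i=5, bit7=1)
  nb ##.: next=.  (t=0,i=2, bit6=0)
  nb #.#: next=#  (t=0,i=3, bit5=1)
  nb #..: next=.  (t=0,i=13, bit4=0)
  nb .##: next=#  (t=0,i=1, bit3=1)
  nb .#.: next=.  (t=0,i=8, bit2=0)
  nb ..#: next=#  (t=0,i=0, bit1=1)
  nb ...: next=.  (t=0,i=14, bit0=0)
  bits 10101010 = 170

170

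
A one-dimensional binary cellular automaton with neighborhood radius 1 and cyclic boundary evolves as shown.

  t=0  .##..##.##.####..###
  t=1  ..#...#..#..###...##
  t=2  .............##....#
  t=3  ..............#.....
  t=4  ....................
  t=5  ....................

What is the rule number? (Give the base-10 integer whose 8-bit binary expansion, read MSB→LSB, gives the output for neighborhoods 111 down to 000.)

192

  ### -> #   bit 7 = 1  t=0,i=12
  ##. -> #   bit 6 = 1  t=0,i=2
  #.# -> .   bit 5 = 0  t=0,i=0
  #.. -> .   bit 4 = 0  t=0,i=3
  .## -> .   bit 3 = 0  t=0,i=1
  .#. -> .   bit 2 = 0  t=1,i=2
  ..# -> .   bit 1 = 0  t=0,i=4
  ... -> .   bit 0 = 0  t=1,i=4
  bits 11000000 = 192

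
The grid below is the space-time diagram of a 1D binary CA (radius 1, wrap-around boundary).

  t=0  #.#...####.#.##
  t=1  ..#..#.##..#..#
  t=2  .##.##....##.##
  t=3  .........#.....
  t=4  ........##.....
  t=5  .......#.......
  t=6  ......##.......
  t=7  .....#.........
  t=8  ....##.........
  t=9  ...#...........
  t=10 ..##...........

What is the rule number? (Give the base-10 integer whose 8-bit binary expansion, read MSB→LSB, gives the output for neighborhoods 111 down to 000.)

134

  ### -> #   bit 7 = 1  t=0,i=7
  ##. -> .   bit 6 = 0  t=0,i=0
  #.# -> .   bit 5 = 0  t=0,i=1
  #.. -> .   bit 4 = 0  t=0,i=3
  .## -> .   bit 3 = 0  t=0,i=6
  .#. -> #   bit 2 = 1  t=0,i=2
  ..# -> #   bit 1 = 1  t=0,i=5
  ... -> .   bit 0 = 0  t=0,i=4
  bits 10000110 = 134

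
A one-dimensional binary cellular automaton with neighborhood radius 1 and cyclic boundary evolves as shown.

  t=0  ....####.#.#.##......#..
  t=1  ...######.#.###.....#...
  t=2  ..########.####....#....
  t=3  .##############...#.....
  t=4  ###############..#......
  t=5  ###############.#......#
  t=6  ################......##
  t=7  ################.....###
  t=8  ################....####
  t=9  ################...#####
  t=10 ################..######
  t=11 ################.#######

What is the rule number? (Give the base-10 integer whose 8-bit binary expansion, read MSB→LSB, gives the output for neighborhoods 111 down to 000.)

234

  [7] ### => #  t=0,i=5
  [6] ##. => #  t=0,i=7
  [5] #.# => #  t=0,i=8
  [4] #.. => .  t=0,i=15
  [3] .## => #  t=0,i=4
  [2] .#. => .  t=0,i=9
  [1] ..# => #  t=0,i=3
  [0] ... => .  t=0,i=0
  bits 11101010 = 234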